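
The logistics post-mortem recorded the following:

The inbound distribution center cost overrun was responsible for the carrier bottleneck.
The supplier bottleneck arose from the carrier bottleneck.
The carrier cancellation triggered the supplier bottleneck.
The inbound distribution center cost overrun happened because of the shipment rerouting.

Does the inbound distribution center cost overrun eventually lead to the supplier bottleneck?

There is a causal chain: the inbound distribution center cost overrun → the carrier bottleneck → the supplier bottleneck.

Yes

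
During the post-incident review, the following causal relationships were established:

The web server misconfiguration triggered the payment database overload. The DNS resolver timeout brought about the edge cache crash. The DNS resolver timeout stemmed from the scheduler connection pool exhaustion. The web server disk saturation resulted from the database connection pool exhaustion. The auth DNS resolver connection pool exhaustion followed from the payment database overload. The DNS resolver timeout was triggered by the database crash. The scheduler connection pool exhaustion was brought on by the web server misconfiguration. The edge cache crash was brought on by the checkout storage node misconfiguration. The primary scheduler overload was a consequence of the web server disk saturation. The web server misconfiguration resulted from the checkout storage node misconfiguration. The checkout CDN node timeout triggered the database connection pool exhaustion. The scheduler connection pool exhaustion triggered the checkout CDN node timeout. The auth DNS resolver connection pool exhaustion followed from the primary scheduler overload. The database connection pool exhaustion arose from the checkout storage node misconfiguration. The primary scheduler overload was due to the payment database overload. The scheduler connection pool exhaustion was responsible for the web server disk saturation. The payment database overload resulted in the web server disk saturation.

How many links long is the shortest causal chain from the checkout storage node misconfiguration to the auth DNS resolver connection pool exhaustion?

3

Shortest chain: the checkout storage node misconfiguration → the web server misconfiguration → the payment database overload → the auth DNS resolver connection pool exhaustion.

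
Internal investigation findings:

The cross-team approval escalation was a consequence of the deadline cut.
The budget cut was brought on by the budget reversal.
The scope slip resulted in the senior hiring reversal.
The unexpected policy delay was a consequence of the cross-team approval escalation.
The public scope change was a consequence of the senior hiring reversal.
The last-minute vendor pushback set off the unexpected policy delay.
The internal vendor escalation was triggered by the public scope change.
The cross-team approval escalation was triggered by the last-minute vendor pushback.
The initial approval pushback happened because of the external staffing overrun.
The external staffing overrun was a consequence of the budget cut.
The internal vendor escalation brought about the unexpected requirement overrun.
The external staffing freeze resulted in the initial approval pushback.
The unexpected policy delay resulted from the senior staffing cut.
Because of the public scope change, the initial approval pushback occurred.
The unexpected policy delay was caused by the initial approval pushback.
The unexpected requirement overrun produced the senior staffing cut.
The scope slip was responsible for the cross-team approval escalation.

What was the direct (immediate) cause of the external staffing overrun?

Upstream contributors include the budget reversal, but only the budget cut feeds directly into the external staffing overrun.

the budget cut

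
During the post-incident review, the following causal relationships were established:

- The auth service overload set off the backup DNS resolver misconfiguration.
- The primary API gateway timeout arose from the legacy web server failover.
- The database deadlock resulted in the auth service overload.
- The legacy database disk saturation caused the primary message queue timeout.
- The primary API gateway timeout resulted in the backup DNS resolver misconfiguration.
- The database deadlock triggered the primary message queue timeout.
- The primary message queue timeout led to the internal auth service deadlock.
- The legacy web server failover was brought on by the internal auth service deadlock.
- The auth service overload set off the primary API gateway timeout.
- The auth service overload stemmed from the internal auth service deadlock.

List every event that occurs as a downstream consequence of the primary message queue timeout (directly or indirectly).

Direct effects: the internal auth service deadlock.
2 steps out: the auth service overload, the legacy web server failover.
3 steps out: the primary API gateway timeout, the backup DNS resolver misconfiguration.
Not reachable from it: the legacy database disk saturation, the database deadlock.

the auth service overload, the backup DNS resolver misconfiguration, the internal auth service deadlock, the legacy web server failover, the primary API gateway timeout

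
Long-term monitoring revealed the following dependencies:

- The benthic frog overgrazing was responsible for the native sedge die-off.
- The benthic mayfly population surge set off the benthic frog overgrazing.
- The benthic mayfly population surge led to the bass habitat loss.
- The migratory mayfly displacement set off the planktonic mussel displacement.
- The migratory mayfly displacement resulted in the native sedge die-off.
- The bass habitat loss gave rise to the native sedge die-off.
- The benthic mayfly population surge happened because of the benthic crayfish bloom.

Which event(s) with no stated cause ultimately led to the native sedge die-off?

the benthic crayfish bloom, the migratory mayfly displacement

Tracing upstream from the native sedge die-off: the native sedge die-off ← the bass habitat loss ← the benthic mayfly population surge ← the benthic crayfish bloom.
A separate upstream branch: the native sedge die-off ← the migratory mayfly displacement.
Each of those chain origins has no stated cause.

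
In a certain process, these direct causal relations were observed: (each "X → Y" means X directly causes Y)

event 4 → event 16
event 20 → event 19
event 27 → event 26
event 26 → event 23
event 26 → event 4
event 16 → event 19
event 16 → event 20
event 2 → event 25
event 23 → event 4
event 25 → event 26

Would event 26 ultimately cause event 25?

No

Event 26 leads to event 23, event 4, event 16, event 20, event 19; event 25 is not among them.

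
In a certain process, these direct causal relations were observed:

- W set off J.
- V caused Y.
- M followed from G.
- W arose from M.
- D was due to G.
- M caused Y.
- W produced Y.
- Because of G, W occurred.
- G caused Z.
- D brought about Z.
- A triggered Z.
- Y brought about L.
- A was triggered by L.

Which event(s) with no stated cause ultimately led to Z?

Tracing upstream from Z: Z ← G.
A separate upstream branch: Z ← A ← L ← Y ← V.
Each of those chain origins has no stated cause.

G, V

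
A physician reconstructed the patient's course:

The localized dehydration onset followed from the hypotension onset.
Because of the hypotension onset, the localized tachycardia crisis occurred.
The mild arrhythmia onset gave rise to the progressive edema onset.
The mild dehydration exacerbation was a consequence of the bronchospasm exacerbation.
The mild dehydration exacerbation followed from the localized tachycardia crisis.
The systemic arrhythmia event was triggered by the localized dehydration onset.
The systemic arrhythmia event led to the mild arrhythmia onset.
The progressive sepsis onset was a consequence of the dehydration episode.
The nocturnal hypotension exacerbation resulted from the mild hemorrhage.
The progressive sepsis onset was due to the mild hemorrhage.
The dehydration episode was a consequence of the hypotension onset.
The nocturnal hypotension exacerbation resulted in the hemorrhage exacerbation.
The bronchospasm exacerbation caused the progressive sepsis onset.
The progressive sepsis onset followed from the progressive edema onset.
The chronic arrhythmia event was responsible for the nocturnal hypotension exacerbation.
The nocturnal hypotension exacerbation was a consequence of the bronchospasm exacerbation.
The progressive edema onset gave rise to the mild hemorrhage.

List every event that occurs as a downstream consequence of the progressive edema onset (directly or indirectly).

the hemorrhage exacerbation, the mild hemorrhage, the nocturnal hypotension exacerbation, the progressive sepsis onset

Direct effects: the mild hemorrhage, the progressive sepsis onset.
2 steps out: the nocturnal hypotension exacerbation.
3 steps out: the hemorrhage exacerbation.
Not reachable from it: the hypotension onset, the chronic arrhythmia event, the localized tachycardia crisis, the localized dehydration onset, the systemic arrhythmia event, the mild arrhythmia onset, the bronchospasm exacerbation, the dehydration episode, the mild dehydration exacerbation.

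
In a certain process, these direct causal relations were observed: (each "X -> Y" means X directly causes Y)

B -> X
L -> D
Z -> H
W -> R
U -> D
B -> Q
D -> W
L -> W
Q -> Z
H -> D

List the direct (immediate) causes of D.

Upstream contributors include B, Q, Z, but only H, L, U feed directly into D.

H, L, U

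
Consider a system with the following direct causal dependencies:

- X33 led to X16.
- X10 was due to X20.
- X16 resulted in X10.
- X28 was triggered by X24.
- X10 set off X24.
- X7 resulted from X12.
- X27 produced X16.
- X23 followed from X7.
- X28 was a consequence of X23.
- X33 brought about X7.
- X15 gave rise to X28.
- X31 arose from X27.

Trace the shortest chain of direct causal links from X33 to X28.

X33 → X7 → X23 → X28

X33 → X7
X7 → X23
X23 → X28
Length: 3 steps.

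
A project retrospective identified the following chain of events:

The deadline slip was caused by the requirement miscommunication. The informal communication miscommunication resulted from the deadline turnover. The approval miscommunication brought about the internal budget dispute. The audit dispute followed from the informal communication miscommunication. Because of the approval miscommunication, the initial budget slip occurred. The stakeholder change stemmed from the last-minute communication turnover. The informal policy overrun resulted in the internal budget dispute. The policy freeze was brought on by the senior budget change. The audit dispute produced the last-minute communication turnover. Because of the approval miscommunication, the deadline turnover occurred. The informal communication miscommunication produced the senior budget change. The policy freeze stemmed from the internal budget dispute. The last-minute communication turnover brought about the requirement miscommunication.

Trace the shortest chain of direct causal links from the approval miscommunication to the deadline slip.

the approval miscommunication → the deadline turnover → the informal communication miscommunication → the audit dispute → the last-minute communication turnover → the requirement miscommunication → the deadline slip

the approval miscommunication → the deadline turnover
the deadline turnover → the informal communication miscommunication
the informal communication miscommunication → the audit dispute
the audit dispute → the last-minute communication turnover
the last-minute communication turnover → the requirement miscommunication
the requirement miscommunication → the deadline slip
Length: 6 steps.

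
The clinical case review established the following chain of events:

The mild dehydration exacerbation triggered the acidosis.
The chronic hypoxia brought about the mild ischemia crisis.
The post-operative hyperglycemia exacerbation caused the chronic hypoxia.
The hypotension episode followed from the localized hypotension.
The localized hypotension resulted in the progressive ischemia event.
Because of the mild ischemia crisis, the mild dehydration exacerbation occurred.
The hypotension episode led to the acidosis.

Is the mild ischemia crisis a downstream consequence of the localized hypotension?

The localized hypotension leads to the hypotension episode, the acidosis, the progressive ischemia event; the mild ischemia crisis is not among them.

No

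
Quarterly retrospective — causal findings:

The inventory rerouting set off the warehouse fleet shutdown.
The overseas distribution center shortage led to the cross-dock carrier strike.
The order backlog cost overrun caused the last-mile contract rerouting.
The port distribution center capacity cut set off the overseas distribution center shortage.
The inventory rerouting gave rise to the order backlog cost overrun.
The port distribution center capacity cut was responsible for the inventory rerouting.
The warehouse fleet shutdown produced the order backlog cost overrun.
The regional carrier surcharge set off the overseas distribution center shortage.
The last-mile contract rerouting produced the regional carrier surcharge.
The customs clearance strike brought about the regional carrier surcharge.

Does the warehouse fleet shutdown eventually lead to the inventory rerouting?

No

The warehouse fleet shutdown leads to the order backlog cost overrun, the last-mile contract rerouting, the regional carrier surcharge, the overseas distribution center shortage, the cross-dock carrier strike; the inventory rerouting is not among them.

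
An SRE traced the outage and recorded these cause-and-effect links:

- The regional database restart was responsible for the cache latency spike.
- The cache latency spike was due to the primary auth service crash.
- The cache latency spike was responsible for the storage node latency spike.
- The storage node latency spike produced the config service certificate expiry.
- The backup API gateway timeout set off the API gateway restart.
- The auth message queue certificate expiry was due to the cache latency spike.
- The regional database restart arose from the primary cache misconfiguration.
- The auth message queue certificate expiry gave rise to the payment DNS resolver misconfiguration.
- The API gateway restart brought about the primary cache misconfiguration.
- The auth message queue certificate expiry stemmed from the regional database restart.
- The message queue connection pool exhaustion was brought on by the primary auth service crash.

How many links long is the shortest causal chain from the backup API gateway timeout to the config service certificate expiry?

6

Shortest chain: the backup API gateway timeout → the API gateway restart → the primary cache misconfiguration → the regional database restart → the cache latency spike → the storage node latency spike → the config service certificate expiry.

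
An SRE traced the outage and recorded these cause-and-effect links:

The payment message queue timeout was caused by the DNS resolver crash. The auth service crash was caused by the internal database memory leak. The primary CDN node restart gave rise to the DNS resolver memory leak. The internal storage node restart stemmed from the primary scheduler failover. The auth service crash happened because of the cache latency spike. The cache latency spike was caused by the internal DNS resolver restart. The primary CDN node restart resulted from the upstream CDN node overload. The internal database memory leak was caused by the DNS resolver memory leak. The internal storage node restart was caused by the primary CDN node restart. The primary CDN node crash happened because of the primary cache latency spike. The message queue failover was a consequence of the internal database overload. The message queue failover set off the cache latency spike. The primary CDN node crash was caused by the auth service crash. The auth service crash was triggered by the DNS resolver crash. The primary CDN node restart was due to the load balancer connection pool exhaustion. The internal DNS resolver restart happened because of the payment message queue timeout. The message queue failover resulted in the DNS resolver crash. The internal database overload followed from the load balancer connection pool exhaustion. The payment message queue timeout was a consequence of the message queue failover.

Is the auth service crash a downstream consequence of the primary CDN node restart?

There is a causal chain: the primary CDN node restart → the DNS resolver memory leak → the internal database memory leak → the auth service crash.

Yes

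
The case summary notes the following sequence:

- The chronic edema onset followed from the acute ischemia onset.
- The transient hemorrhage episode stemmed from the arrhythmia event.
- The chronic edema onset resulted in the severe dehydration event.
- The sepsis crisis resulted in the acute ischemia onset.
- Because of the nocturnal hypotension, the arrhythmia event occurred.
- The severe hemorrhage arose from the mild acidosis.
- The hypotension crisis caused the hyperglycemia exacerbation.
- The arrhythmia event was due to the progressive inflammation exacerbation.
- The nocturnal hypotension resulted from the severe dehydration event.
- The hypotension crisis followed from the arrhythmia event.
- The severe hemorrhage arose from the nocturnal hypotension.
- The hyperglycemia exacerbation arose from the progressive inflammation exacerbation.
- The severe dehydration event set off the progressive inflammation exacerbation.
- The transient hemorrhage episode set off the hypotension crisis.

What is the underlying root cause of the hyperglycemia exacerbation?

Tracing upstream from the hyperglycemia exacerbation: the hyperglycemia exacerbation ← the progressive inflammation exacerbation ← the severe dehydration event ← the chronic edema onset ← the acute ischemia onset ← the sepsis crisis.
The sepsis crisis has no stated cause, so it is the root.

the sepsis crisis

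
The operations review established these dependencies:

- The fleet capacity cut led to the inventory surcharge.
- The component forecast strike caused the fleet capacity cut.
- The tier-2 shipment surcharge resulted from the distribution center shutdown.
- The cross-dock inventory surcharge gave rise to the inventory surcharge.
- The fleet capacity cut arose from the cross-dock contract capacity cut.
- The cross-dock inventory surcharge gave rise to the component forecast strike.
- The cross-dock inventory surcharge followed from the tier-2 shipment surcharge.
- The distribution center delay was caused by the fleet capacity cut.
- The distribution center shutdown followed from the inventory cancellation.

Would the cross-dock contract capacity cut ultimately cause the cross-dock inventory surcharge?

The cross-dock contract capacity cut leads to the fleet capacity cut, the inventory surcharge, the distribution center delay; the cross-dock inventory surcharge is not among them.

No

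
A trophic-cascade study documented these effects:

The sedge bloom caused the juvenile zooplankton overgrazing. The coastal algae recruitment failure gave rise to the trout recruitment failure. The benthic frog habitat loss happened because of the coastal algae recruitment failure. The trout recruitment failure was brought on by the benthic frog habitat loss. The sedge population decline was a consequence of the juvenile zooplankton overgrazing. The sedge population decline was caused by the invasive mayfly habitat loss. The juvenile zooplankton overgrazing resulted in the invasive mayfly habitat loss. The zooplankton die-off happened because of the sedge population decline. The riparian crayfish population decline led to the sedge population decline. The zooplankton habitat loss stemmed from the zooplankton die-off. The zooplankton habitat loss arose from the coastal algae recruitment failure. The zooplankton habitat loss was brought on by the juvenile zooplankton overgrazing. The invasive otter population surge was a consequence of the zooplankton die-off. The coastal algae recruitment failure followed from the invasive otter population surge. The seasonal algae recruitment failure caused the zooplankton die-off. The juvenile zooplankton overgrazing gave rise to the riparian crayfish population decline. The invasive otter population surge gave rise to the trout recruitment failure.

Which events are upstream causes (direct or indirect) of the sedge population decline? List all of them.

the invasive mayfly habitat loss, the juvenile zooplankton overgrazing, the riparian crayfish population decline, the sedge bloom

Immediate causes of the sedge population decline: the juvenile zooplankton overgrazing, the riparian crayfish population decline, the invasive mayfly habitat loss.
Further upstream: the sedge bloom.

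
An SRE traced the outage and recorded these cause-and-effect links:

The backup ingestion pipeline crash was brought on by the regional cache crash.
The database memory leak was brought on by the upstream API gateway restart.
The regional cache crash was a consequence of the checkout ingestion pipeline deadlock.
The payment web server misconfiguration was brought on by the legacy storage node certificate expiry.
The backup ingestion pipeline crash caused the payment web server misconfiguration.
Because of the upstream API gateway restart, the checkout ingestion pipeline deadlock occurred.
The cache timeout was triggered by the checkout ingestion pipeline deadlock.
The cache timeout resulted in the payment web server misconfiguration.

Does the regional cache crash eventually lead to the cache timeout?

The regional cache crash leads to the backup ingestion pipeline crash, the payment web server misconfiguration; the cache timeout is not among them.

No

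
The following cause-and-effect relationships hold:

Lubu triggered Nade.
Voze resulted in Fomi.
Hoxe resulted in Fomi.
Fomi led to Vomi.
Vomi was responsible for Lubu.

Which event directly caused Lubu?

Vomi

Upstream contributors include Hoxe, Fomi, Voze, but only Vomi feeds directly into Lubu.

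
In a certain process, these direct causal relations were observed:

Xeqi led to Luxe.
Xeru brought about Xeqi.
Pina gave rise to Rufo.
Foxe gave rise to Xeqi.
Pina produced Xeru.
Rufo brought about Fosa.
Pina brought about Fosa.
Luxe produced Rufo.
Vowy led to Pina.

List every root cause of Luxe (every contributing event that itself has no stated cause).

Tracing upstream from Luxe: Luxe ← Xeqi ← Xeru ← Pina ← Vowy.
A separate upstream branch: Luxe ← Xeqi ← Foxe.
Each of those chain origins has no stated cause.

Foxe, Vowy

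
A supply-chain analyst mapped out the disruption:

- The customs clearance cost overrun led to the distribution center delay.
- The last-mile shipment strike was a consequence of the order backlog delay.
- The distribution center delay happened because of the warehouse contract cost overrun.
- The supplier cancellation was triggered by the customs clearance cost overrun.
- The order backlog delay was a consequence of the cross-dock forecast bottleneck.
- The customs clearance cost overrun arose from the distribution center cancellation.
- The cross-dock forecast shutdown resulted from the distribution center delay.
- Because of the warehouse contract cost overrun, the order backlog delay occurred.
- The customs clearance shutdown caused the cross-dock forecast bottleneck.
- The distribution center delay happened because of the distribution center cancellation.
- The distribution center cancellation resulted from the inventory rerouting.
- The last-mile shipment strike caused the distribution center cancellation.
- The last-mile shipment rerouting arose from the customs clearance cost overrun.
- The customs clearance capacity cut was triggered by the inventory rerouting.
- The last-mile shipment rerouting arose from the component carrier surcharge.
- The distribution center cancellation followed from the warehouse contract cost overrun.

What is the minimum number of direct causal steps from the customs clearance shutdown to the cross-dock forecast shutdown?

6

Shortest chain: the customs clearance shutdown → the cross-dock forecast bottleneck → the order backlog delay → the last-mile shipment strike → the distribution center cancellation → the distribution center delay → the cross-dock forecast shutdown.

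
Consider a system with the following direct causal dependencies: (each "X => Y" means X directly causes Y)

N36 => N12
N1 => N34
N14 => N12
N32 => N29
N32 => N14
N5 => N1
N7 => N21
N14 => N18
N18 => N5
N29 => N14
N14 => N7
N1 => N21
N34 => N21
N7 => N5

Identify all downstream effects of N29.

Direct effects: N14.
2 steps out: N7, N18, N12.
3 steps out: N5, N21.
4 steps out: N1.
5 steps out: N34.
Not reachable from it: N32, N36.

N1, N12, N14, N18, N21, N34, N5, N7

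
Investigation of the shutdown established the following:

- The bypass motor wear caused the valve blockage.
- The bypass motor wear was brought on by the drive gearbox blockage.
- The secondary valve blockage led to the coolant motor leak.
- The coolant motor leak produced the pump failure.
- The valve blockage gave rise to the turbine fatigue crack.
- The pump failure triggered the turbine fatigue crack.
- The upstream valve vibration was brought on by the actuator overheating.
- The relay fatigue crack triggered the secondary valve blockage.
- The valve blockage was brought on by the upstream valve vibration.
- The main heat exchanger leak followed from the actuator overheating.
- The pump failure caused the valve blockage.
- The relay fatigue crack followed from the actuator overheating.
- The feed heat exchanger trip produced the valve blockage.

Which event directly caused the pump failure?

Upstream contributors include the actuator overheating, the relay fatigue crack, the secondary valve blockage, but only the coolant motor leak feeds directly into the pump failure.

the coolant motor leak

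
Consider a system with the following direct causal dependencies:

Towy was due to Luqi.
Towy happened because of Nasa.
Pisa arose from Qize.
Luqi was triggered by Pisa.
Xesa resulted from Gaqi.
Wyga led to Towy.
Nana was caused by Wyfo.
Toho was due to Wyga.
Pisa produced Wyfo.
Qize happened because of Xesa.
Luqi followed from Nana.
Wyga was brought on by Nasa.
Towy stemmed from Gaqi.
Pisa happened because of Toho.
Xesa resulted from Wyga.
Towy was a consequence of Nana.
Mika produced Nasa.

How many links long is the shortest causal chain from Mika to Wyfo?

5

Shortest chain: Mika → Nasa → Wyga → Toho → Pisa → Wyfo.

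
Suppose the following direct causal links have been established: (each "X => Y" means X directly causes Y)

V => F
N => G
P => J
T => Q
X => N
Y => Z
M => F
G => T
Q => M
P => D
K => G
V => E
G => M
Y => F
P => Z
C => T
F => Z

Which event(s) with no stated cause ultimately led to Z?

C, K, P, V, X, Y

Tracing upstream from Z: Z ← P.
A separate upstream branch: Z ← F ← M ← G ← N ← X.
A separate upstream branch: Z ← F ← M ← Q ← T ← C.
A separate upstream branch: Z ← F ← V.
A separate upstream branch: Z ← F ← M ← G ← K.
A separate upstream branch: Z ← Y.
Each of those chain origins has no stated cause.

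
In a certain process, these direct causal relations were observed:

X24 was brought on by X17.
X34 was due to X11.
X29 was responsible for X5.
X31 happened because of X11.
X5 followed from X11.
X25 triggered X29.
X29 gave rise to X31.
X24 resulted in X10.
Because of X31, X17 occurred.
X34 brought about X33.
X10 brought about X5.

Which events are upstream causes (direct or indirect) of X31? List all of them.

Immediate causes of X31: X11, X29.
Further upstream: X25.

X11, X25, X29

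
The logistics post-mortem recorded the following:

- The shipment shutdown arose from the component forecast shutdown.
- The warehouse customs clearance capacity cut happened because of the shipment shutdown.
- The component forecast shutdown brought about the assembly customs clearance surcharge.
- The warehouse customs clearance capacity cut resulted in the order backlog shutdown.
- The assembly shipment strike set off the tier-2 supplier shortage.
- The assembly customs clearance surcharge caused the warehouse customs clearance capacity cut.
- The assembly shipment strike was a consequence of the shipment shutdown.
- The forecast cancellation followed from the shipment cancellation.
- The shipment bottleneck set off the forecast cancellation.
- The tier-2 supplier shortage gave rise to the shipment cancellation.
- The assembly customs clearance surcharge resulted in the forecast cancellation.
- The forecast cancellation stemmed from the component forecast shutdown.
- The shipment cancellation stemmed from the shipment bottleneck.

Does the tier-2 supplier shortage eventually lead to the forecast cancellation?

Yes

There is a causal chain: the tier-2 supplier shortage → the shipment cancellation → the forecast cancellation.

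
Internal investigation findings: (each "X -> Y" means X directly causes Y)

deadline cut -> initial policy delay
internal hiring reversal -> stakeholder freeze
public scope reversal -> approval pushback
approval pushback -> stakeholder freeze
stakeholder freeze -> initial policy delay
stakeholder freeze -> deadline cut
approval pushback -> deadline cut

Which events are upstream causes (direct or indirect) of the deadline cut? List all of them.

Immediate causes of the deadline cut: the approval pushback, the stakeholder freeze.
Further upstream: the public scope reversal, the internal hiring reversal.

the approval pushback, the internal hiring reversal, the public scope reversal, the stakeholder freeze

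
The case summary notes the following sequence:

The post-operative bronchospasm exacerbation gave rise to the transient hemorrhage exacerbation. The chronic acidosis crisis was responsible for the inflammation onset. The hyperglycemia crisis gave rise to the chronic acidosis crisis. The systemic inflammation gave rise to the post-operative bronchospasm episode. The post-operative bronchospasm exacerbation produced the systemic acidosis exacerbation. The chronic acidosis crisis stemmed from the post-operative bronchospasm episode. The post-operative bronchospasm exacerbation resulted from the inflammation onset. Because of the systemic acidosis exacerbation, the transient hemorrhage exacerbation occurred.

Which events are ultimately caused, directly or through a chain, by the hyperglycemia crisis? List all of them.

the chronic acidosis crisis, the inflammation onset, the post-operative bronchospasm exacerbation, the systemic acidosis exacerbation, the transient hemorrhage exacerbation

Direct effects: the chronic acidosis crisis.
2 steps out: the inflammation onset.
3 steps out: the post-operative bronchospasm exacerbation.
4 steps out: the systemic acidosis exacerbation, the transient hemorrhage exacerbation.
Not reachable from it: the systemic inflammation, the post-operative bronchospasm episode.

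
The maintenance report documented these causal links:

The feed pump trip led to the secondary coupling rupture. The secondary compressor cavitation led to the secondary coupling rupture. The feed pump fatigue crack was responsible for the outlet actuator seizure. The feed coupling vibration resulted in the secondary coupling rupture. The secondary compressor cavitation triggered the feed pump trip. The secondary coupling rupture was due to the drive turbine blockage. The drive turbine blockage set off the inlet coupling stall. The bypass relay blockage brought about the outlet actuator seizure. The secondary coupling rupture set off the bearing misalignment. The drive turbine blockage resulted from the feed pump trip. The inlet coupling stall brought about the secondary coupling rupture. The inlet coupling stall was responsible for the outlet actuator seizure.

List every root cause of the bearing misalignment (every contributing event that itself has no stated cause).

Tracing upstream from the bearing misalignment: the bearing misalignment ← the secondary coupling rupture ← the feed coupling vibration.
A separate upstream branch: the bearing misalignment ← the secondary coupling rupture ← the secondary compressor cavitation.
Each of those chain origins has no stated cause.

the feed coupling vibration, the secondary compressor cavitation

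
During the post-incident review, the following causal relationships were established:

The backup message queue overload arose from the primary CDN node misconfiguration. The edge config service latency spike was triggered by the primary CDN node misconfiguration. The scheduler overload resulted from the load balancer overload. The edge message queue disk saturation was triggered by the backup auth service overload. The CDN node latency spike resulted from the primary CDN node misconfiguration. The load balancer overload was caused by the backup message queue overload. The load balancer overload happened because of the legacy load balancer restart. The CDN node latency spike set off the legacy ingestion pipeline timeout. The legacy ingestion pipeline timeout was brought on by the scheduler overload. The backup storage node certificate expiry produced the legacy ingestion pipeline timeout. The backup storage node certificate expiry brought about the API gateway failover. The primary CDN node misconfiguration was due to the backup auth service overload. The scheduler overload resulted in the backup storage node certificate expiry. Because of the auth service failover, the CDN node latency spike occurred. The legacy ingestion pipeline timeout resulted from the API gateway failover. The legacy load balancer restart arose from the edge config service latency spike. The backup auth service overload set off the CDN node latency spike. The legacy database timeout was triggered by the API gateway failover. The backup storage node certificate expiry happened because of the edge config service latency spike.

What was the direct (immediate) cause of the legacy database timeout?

the API gateway failover

Upstream contributors include the backup auth service overload, the primary CDN node misconfiguration, the edge config service latency spike, the legacy load balancer restart, the backup message queue overload, the load balancer overload, the scheduler overload, the backup storage node certificate expiry, but only the API gateway failover feeds directly into the legacy database timeout.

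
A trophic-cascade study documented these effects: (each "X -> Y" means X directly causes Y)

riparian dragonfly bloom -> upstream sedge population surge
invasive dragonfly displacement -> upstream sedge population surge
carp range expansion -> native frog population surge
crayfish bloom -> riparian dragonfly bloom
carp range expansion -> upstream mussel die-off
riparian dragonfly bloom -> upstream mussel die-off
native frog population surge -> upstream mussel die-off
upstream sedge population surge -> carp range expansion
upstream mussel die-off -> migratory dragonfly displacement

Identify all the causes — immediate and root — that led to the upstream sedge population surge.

the crayfish bloom, the invasive dragonfly displacement, the riparian dragonfly bloom

Immediate causes of the upstream sedge population surge: the riparian dragonfly bloom, the invasive dragonfly displacement.
Further upstream: the crayfish bloom.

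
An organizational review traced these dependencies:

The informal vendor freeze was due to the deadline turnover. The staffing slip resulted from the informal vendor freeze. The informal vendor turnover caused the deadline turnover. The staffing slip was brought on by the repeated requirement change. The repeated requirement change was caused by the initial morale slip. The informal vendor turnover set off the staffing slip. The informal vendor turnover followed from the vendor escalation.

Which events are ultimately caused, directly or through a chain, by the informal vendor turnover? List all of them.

the deadline turnover, the informal vendor freeze, the staffing slip

Direct effects: the deadline turnover, the staffing slip.
2 steps out: the informal vendor freeze.
Not reachable from it: the vendor escalation, the initial morale slip, the repeated requirement change.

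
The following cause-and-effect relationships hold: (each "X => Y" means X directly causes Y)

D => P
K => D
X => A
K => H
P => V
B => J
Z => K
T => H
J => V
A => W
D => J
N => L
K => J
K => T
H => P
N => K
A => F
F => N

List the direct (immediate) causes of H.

Upstream contributors include X, A, F, N, Z, but only K, T feed directly into H.

K, T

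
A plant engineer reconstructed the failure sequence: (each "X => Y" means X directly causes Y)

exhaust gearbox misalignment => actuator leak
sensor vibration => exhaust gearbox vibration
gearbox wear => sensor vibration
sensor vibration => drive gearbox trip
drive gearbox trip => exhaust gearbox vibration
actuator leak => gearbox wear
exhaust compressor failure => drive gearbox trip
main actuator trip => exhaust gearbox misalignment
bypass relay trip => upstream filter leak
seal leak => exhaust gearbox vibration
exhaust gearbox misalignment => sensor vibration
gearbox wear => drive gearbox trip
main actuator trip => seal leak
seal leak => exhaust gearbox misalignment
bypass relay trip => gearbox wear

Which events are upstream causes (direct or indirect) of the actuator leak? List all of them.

the exhaust gearbox misalignment, the main actuator trip, the seal leak

Immediate cause of the actuator leak: the exhaust gearbox misalignment.
Further upstream: the main actuator trip, the seal leak.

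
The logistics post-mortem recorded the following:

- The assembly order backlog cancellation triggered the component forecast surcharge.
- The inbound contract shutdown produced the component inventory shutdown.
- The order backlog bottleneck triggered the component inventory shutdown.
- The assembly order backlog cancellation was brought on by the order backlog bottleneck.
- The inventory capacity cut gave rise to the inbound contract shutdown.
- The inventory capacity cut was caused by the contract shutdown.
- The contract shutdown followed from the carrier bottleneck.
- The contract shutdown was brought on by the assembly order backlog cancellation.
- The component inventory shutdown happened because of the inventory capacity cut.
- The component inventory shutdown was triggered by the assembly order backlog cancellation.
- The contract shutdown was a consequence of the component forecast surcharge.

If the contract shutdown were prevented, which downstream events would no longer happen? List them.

Downstream of the contract shutdown: the inventory capacity cut, the inbound contract shutdown, the component inventory shutdown.
Of those, still caused via another path: the component inventory shutdown.
The remainder have no surviving cause.

the inbound contract shutdown, the inventory capacity cut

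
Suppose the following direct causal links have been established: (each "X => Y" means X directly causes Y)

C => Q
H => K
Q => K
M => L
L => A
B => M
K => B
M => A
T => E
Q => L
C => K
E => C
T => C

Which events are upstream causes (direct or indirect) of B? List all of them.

Immediate cause of B: K.
Further upstream: T, E, C, H, Q.

C, E, H, K, Q, T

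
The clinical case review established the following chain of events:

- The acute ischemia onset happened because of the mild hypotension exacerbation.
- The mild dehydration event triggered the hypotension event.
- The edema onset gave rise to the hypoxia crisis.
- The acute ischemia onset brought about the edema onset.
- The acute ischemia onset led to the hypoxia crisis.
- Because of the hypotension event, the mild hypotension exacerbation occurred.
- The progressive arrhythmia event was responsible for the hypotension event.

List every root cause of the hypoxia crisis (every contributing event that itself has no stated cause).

the mild dehydration event, the progressive arrhythmia event

Tracing upstream from the hypoxia crisis: the hypoxia crisis ← the acute ischemia onset ← the mild hypotension exacerbation ← the hypotension event ← the mild dehydration event.
A separate upstream branch: the hypoxia crisis ← the acute ischemia onset ← the mild hypotension exacerbation ← the hypotension event ← the progressive arrhythmia event.
Each of those chain origins has no stated cause.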